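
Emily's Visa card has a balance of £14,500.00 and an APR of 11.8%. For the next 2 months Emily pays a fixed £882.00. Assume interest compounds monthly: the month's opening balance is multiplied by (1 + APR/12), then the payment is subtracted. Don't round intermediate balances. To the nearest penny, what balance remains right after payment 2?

£13,013.90

Monthly rate r = 11.8%/12 = 0.983333% = 0.00983333.
Each month: B ← B·(1+r) − £882.00.
Month 1: interest £142.58; balance after payment £13,760.58.
Month 2: interest £135.31; balance after payment £13,013.90.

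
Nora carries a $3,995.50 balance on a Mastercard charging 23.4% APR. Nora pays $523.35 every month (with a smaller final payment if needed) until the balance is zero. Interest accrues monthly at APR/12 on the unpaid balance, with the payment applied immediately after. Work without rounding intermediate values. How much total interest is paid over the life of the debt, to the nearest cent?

$373.86

Monthly rate r = 23.4%/12 = 1.95% = 0.0195.
Payoff takes n = ⌈−ln(1 − rB₀/P)/ln(1+r)⌉ = ⌈8.347⌉ = 9 payments; the last is $182.56.
Total paid = 8·$523.35 + $182.56 = $4,369.36.
Total interest = total paid − principal = $4,369.36 − $3,995.50 = $373.86.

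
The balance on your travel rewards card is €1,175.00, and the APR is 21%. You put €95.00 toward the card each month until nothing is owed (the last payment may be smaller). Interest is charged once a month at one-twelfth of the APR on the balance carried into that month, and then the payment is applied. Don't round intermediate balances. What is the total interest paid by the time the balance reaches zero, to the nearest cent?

€160.72

Monthly rate r = 21%/12 = 1.75% = 0.0175.
Payoff takes n = ⌈−ln(1 − rB₀/P)/ln(1+r)⌉ = ⌈14.060⌉ = 15 payments; the last is €5.72.
Total paid = 14·€95.00 + €5.72 = €1,335.72.
Total interest = total paid − principal = €1,335.72 − €1,175.00 = €160.72.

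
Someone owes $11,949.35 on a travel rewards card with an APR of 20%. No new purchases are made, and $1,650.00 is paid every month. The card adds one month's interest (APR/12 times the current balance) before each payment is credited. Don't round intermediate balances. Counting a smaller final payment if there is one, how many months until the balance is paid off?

8 months

Monthly rate r = 20%/12 = 1.66667% = 0.0166667.
Recurrence: B ← B·(1+r) − $1,650.00.
Month 1: interest $199.16; balance after payment $10,498.51.
Month 2: interest $174.98; balance after payment $9,023.48.
Closed form: n = −ln(1 − rB₀/P)/ln(1+r) = −ln(0.8793)/ln(1.01667) ≈ 7.782, so the balance reaches zero during payment 8.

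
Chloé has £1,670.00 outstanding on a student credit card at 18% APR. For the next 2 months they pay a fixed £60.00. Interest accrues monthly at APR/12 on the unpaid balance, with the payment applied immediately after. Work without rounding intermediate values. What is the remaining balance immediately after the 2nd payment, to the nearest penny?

£1,599.58

Monthly rate r = 18%/12 = 1.5% = 0.015.
Each month: B ← B·(1+r) − £60.00.
Month 1: interest £25.05; balance after payment £1,635.05.
Month 2: interest £24.53; balance after payment £1,599.58.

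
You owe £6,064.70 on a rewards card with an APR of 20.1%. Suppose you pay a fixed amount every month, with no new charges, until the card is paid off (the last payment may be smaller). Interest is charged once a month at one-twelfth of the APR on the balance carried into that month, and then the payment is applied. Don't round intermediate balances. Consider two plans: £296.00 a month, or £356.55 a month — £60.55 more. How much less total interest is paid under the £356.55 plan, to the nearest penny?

Monthly rate r = 20.1%/12 = 1.675% = 0.01675.
At £296.00/mo: n = ⌈−ln(1 − rB₀/P)/ln(1+r)⌉ = 26 payments (last £90.98); total interest = total paid − £6,064.70 = £1,426.28.
At £356.55/mo: 21 payments (last £67.38); total interest £1,133.68.
Interest saved = £1,426.28 − £1,133.68 = £292.60.

£292.60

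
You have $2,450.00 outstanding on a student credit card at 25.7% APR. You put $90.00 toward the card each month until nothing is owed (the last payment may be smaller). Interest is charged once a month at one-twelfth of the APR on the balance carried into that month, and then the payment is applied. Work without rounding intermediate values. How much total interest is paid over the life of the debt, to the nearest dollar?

Monthly rate r = 25.7%/12 = 2.14167% = 0.0214167.
Payoff takes n = ⌈−ln(1 − rB₀/P)/ln(1+r)⌉ = ⌈41.277⌉ = 42 payments; the last is $25.16.
Total paid = 41·$90.00 + $25.16 = $3,715.16.
Total interest = total paid − principal = $3,715.16 − $2,450.00 = $1,265.16.

$1,265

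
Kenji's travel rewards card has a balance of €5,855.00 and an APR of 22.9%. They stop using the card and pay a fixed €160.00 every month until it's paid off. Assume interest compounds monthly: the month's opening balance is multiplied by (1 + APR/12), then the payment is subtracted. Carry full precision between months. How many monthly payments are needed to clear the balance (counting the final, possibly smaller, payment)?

64 payments

Monthly rate r = 22.9%/12 = 1.90833% = 0.0190833.
Recurrence: B ← B·(1+r) − €160.00.
Month 1: interest €111.73; balance after payment €5,806.73.
Month 2: interest €110.81; balance after payment €5,757.54.
Closed form: n = −ln(1 − rB₀/P)/ln(1+r) = −ln(0.30167)/ln(1.01908) ≈ 63.397, so the balance reaches zero during payment 64.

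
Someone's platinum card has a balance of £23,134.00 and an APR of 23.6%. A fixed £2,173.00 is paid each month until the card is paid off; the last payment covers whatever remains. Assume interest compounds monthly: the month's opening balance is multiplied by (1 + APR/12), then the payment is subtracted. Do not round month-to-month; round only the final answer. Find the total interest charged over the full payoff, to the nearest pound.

£3,079

Monthly rate r = 23.6%/12 = 1.96667% = 0.0196667.
Payoff takes n = ⌈−ln(1 − rB₀/P)/ln(1+r)⌉ = ⌈12.063⌉ = 13 payments; the last is £137.40.
Total paid = 12·£2,173.00 + £137.40 = £26,213.40.
Total interest = total paid − principal = £26,213.40 − £23,134.00 = £3,079.40.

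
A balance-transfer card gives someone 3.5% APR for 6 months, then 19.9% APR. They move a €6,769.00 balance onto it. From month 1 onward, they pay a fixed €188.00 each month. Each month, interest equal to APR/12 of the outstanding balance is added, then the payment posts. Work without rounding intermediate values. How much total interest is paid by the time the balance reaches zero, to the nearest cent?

Promo months 1–6 at r₀ = 3.5%/12 = 0.00291667; months 7+ at r₁ = 19.9%/12 = 0.0165833.
After month 6: iterate B ← B·(1+r₀) − €188.00 for 6 months → €5,752.07.
Then at r₁ with €188.00/mo: n₂ = −ln(1 − r₁·B/P)/ln(1+r₁) ≈ 43.05 → 44 more payments.
Total paid = 49·€188.00 + €9.13 = €9,221.13; interest = €9,221.13 − €6,769.00 = €2,452.13.

€2,452.13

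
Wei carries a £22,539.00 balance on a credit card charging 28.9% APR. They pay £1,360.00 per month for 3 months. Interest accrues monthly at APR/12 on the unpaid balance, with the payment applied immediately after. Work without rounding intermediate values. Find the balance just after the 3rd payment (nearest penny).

Monthly rate r = 28.9%/12 = 2.40833% = 0.0240833.
Each month: B ← B·(1+r) − £1,360.00.
Month 1: interest £542.81; balance after payment £21,721.81.
Month 2: interest £523.13; balance after payment £20,884.95.
Month 3: interest £502.98; balance after payment £20,027.93.

£20,027.93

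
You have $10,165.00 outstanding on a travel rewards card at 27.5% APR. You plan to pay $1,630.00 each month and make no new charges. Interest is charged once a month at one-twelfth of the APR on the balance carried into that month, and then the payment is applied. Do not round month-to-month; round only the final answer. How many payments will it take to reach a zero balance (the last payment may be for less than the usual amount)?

7 months

Monthly rate r = 27.5%/12 = 2.29167% = 0.0229167.
Recurrence: B ← B·(1+r) − $1,630.00.
Month 1: interest $232.95; balance after payment $8,767.95.
Month 2: interest $200.93; balance after payment $7,338.88.
Closed form: n = −ln(1 − rB₀/P)/ln(1+r) = −ln(0.85709)/ln(1.02292) ≈ 6.806, so the balance reaches zero during payment 7.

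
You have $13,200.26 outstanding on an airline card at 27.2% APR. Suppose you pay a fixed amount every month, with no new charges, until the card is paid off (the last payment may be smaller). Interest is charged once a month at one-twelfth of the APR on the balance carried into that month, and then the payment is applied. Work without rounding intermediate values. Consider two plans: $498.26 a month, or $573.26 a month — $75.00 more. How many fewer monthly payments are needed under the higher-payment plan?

Monthly rate r = 27.2%/12 = 2.26667% = 0.0226667.
At $498.26/mo: n = ⌈−ln(1 − rB₀/P)/ln(1+r)⌉ = 41 payments (last $467.20); total interest = total paid − $13,200.26 = $7,197.34.
At $573.26/mo: 33 payments (last $531.88); total interest $5,675.94.
Payments saved = 41 − 33 = 8.

8 fewer payments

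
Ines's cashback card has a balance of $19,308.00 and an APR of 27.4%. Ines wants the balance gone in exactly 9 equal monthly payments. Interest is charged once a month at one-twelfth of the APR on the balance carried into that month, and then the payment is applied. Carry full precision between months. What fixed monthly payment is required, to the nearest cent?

Monthly rate r = 27.4%/12 = 2.28333% = 0.0228333.
Level-payment amortization: P = B₀·r / (1 − (1+r)^(−n)) = 19308.00·0.0228333 / (1 − 1.02283^(−9)).
Denominator 1 − (1+r)^(−9) = 0.18387601.
P = 440.866 / 0.18387601 ≈ 2397.63.

$2,397.63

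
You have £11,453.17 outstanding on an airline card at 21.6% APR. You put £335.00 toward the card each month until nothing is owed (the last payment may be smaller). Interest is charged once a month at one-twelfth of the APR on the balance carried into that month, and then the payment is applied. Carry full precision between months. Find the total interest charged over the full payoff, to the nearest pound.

£6,491

Monthly rate r = 21.6%/12 = 1.8% = 0.018.
Payoff takes n = ⌈−ln(1 − rB₀/P)/ln(1+r)⌉ = ⌈53.562⌉ = 54 payments; the last is £188.91.
Total paid = 53·£335.00 + £188.91 = £17,943.91.
Total interest = total paid − principal = £17,943.91 − £11,453.17 = £6,490.74.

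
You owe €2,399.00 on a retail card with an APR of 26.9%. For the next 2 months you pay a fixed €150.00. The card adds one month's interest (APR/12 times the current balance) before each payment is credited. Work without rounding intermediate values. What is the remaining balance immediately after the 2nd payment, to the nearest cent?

€2,204.40

Monthly rate r = 26.9%/12 = 2.24167% = 0.0224167.
Each month: B ← B·(1+r) − €150.00.
Month 1: interest €53.78; balance after payment €2,302.78.
Month 2: interest €51.62; balance after payment €2,204.40.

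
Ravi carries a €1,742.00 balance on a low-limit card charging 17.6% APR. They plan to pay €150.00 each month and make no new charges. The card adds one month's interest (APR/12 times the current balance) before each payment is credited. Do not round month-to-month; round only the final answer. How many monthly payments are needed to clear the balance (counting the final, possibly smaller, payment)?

13 payments

Monthly rate r = 17.6%/12 = 1.46667% = 0.0146667.
Recurrence: B ← B·(1+r) − €150.00.
Month 1: interest €25.55; balance after payment €1,617.55.
Month 2: interest €23.72; balance after payment €1,491.27.
Closed form: n = −ln(1 − rB₀/P)/ln(1+r) = −ln(0.82967)/ln(1.01467) ≈ 12.824, so the balance reaches zero during payment 13.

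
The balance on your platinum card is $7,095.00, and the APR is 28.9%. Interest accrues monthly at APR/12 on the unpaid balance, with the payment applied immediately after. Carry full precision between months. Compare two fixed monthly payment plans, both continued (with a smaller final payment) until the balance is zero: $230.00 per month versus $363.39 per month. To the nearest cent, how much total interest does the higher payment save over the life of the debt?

Monthly rate r = 28.9%/12 = 2.40833% = 0.0240833.
At $230.00/mo: n = ⌈−ln(1 − rB₀/P)/ln(1+r)⌉ = 58 payments (last $18.38); total interest = total paid − $7,095.00 = $6,033.38.
At $363.39/mo: 27 payments (last $253.44); total interest $2,606.58.
Interest saved = $6,033.38 − $2,606.58 = $3,426.80.

$3,426.80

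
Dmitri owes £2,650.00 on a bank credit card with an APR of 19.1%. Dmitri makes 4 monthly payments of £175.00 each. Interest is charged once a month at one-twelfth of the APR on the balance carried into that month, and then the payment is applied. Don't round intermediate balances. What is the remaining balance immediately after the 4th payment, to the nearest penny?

£2,105.90

Monthly rate r = 19.1%/12 = 1.59167% = 0.0159167.
Each month: B ← B·(1+r) − £175.00.
Month 1: interest £42.18; balance after payment £2,517.18.
Month 2: interest £40.07; balance after payment £2,382.24.
Month 3: interest £37.92; balance after payment £2,245.16.
Month 4: interest £35.74; balance after payment £2,105.90.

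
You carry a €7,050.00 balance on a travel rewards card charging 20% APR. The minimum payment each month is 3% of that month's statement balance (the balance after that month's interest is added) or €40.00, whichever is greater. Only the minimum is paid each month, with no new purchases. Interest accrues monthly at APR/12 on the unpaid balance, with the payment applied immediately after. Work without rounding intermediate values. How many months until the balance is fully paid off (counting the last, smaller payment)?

169 months

Monthly rate r = 20%/12 = 1.66667% = 0.0166667.
While 3% of the post-interest balance exceeds €40.00, each month B ← (B·(1+r))·(1 − 0.03), i.e. B shrinks by the factor (1+r)·0.97 = 0.98617.
This holds for months 1–121. Entering month 122 the balance is €1,306.71; 3% of the post-interest balance is now below €40.00, so the flat €40.00 minimum applies from here.
From month 122 a fixed €40.00 at rate r clears €1,306.71 in 48 more payments. Total: 121 + 48 = 169 months.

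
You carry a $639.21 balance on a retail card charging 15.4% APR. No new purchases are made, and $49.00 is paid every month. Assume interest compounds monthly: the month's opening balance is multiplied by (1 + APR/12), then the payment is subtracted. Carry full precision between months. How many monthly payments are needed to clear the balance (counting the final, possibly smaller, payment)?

Monthly rate r = 15.4%/12 = 1.28333% = 0.0128333.
Recurrence: B ← B·(1+r) − $49.00.
Month 1: interest $8.20; balance after payment $598.41.
Month 2: interest $7.68; balance after payment $557.09.
Closed form: n = −ln(1 − rB₀/P)/ln(1+r) = −ln(0.83259)/ln(1.01283) ≈ 14.368, so the balance reaches zero during payment 15.

15 payments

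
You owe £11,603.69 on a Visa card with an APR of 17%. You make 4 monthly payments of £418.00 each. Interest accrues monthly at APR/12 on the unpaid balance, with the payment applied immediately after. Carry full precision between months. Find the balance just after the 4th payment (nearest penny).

Monthly rate r = 17%/12 = 1.41667% = 0.0141667.
Each month: B ← B·(1+r) − £418.00.
Month 1: interest £164.39; balance after payment £11,350.08.
Month 2: interest £160.79; balance after payment £11,092.87.
Month 3: interest £157.15; balance after payment £10,832.02.
Month 4: interest £153.45; balance after payment £10,567.47.

£10,567.47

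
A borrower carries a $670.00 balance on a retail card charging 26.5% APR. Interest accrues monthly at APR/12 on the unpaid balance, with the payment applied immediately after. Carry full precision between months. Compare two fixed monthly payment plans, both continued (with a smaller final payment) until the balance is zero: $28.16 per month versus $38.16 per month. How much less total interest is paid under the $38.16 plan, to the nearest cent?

$103.75

Monthly rate r = 26.5%/12 = 2.20833% = 0.0220833.
At $28.16/mo: n = ⌈−ln(1 − rB₀/P)/ln(1+r)⌉ = 35 payments (last $3.47); total interest = total paid − $670.00 = $290.91.
At $38.16/mo: 23 payments (last $17.64); total interest $187.16.
Interest saved = $290.91 − $187.16 = $103.75.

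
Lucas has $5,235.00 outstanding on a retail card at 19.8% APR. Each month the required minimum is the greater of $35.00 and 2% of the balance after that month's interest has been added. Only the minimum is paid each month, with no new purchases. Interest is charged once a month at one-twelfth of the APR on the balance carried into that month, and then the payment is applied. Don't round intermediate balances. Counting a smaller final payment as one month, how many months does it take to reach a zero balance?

392 months

Monthly rate r = 19.8%/12 = 1.65% = 0.0165.
While 2% of the post-interest balance exceeds $35.00, each month B ← (B·(1+r))·(1 − 0.02), i.e. B shrinks by the factor (1+r)·0.98 = 0.99617.
This holds for months 1–290. Entering month 291 the balance is $1,720.36; 2% of the post-interest balance is now below $35.00, so the flat $35.00 minimum applies from here.
From month 291 a fixed $35.00 at rate r clears $1,720.36 in 102 more payments. Total: 290 + 102 = 392 months.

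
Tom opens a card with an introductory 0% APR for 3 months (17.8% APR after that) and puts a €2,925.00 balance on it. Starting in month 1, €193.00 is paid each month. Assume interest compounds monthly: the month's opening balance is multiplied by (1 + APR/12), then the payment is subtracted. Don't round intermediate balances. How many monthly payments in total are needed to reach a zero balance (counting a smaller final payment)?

17 months

Promo months 1–3 at r₀ = 0%/12 = 0; months 4+ at r₁ = 17.8%/12 = 0.0148333.
After month 3 (no interest yet): B = €2,925.00 − 3·€193.00 = €2,346.00.
Then at r₁ with €193.00/mo: n₂ = −ln(1 − r₁·B/P)/ln(1+r₁) ≈ 13.50 → 14 more payments.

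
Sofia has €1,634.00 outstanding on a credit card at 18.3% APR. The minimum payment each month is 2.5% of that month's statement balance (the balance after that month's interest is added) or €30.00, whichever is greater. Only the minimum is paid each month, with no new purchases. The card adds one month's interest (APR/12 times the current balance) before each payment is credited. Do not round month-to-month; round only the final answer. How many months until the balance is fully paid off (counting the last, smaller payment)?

93 months

Monthly rate r = 18.3%/12 = 1.525% = 0.01525.
While 2.5% of the post-interest balance exceeds €30.00, each month B ← (B·(1+r))·(1 − 0.025), i.e. B shrinks by the factor (1+r)·0.975 = 0.98987.
This holds for months 1–32. Entering month 33 the balance is €1,179.60; 2.5% of the post-interest balance is now below €30.00, so the flat €30.00 minimum applies from here.
From month 33 a fixed €30.00 at rate r clears €1,179.60 in 61 more payments. Total: 32 + 61 = 93 months.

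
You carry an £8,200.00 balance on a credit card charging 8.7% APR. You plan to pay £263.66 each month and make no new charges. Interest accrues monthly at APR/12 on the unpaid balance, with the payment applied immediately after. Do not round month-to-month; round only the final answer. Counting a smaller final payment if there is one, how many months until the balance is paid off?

Monthly rate r = 8.7%/12 = 0.725% = 0.00725.
Recurrence: B ← B·(1+r) − £263.66.
Month 1: interest £59.45; balance after payment £7,995.79.
Month 2: interest £57.97; balance after payment £7,790.10.
Closed form: n = −ln(1 − rB₀/P)/ln(1+r) = −ln(0.77452)/ln(1.00725) ≈ 35.371, so the balance reaches zero during payment 36.

36 payments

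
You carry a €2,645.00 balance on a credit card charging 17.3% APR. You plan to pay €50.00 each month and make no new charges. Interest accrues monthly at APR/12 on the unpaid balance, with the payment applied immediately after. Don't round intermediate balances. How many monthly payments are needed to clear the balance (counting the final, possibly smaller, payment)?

101 payments

Monthly rate r = 17.3%/12 = 1.44167% = 0.0144167.
Recurrence: B ← B·(1+r) − €50.00.
Month 1: interest €38.13; balance after payment €2,633.13.
Month 2: interest €37.96; balance after payment €2,621.09.
Closed form: n = −ln(1 − rB₀/P)/ln(1+r) = −ln(0.23736)/ln(1.01442) ≈ 100.476, so the balance reaches zero during payment 101.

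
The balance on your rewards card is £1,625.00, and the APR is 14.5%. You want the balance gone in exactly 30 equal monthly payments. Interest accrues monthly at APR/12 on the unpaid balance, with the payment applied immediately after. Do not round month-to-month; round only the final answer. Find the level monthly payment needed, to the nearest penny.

£64.90

Monthly rate r = 14.5%/12 = 1.20833% = 0.0120833.
Level-payment amortization: P = B₀·r / (1 − (1+r)^(−n)) = 1625.00·0.0120833 / (1 − 1.01208^(−30)).
Denominator 1 − (1+r)^(−30) = 0.302552042.
P = 19.6354 / 0.302552042 ≈ 64.90.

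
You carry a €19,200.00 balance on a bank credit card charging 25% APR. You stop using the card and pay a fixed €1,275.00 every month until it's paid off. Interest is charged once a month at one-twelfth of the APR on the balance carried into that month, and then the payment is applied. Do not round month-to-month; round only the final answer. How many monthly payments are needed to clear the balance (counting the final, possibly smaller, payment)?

19 months

Monthly rate r = 25%/12 = 2.08333% = 0.0208333.
Recurrence: B ← B·(1+r) − €1,275.00.
Month 1: interest €400.00; balance after payment €18,325.00.
Month 2: interest €381.77; balance after payment €17,431.77.
Closed form: n = −ln(1 − rB₀/P)/ln(1+r) = −ln(0.68627)/ln(1.02083) ≈ 18.259, so the balance reaches zero during payment 19.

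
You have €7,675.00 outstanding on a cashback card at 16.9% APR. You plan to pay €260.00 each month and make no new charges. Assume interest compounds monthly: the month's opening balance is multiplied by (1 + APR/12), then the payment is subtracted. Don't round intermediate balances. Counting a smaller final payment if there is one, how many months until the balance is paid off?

Monthly rate r = 16.9%/12 = 1.40833% = 0.0140833.
Recurrence: B ← B·(1+r) − €260.00.
Month 1: interest €108.09; balance after payment €7,523.09.
Month 2: interest €105.95; balance after payment €7,369.04.
Closed form: n = −ln(1 − rB₀/P)/ln(1+r) = −ln(0.58427)/ln(1.01408) ≈ 38.426, so the balance reaches zero during payment 39.

39 payments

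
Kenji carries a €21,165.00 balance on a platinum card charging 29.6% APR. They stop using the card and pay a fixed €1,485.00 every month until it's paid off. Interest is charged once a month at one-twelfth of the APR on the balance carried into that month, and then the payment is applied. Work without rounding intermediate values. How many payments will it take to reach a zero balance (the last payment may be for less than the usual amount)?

Monthly rate r = 29.6%/12 = 2.46667% = 0.0246667.
Recurrence: B ← B·(1+r) − €1,485.00.
Month 1: interest €522.07; balance after payment €20,202.07.
Month 2: interest €498.32; balance after payment €19,215.39.
Closed form: n = −ln(1 − rB₀/P)/ln(1+r) = −ln(0.64844)/ln(1.02467) ≈ 17.777, so the balance reaches zero during payment 18.

18 months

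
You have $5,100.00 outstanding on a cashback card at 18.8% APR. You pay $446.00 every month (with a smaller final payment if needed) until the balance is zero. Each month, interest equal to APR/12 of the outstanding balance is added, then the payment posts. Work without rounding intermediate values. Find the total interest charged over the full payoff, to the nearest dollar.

$565

Monthly rate r = 18.8%/12 = 1.56667% = 0.0156667.
Payoff takes n = ⌈−ln(1 − rB₀/P)/ln(1+r)⌉ = ⌈12.699⌉ = 13 payments; the last is $312.59.
Total paid = 12·$446.00 + $312.59 = $5,664.59.
Total interest = total paid − principal = $5,664.59 − $5,100.00 = $564.59.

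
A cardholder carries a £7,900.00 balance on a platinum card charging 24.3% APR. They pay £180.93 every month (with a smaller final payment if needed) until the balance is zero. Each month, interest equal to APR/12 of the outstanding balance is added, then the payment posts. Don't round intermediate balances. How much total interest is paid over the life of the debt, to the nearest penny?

£11,555.89

Monthly rate r = 24.3%/12 = 2.025% = 0.02025.
Payoff takes n = ⌈−ln(1 − rB₀/P)/ln(1+r)⌉ = ⌈107.530⌉ = 108 payments; the last is £96.38.
Total paid = 107·£180.93 + £96.38 = £19,455.89.
Total interest = total paid − principal = £19,455.89 − £7,900.00 = £11,555.89.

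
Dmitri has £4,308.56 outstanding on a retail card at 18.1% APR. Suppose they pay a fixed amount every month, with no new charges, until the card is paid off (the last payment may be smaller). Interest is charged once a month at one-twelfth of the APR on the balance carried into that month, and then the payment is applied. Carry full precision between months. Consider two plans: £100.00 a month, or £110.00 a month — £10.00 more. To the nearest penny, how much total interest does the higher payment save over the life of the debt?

Monthly rate r = 18.1%/12 = 1.50833% = 0.0150833.
At £100.00/mo: n = ⌈−ln(1 − rB₀/P)/ln(1+r)⌉ = 71 payments (last £10.18); total interest = total paid − £4,308.56 = £2,701.62.
At £110.00/mo: 60 payments (last £75.62); total interest £2,257.06.
Interest saved = £2,701.62 − £2,257.06 = £444.56.

£444.56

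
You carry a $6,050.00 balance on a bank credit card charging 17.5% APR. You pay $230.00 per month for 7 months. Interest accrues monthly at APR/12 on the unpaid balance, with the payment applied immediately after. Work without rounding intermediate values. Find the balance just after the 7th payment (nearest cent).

Monthly rate r = 17.5%/12 = 1.45833% = 0.0145833.
Each month: B ← B·(1+r) − $230.00.
Month 1: interest $88.23; balance after payment $5,908.23.
Month 2: interest $86.16; balance after payment $5,764.39.
Month 3: interest $84.06; balance after payment $5,618.45.
Month 4: interest $81.94; balance after payment $5,470.39.
Month 5: interest $79.78; balance after payment $5,320.17.
Month 6: interest $77.59; balance after payment $5,167.75.
Month 7: interest $75.36; balance after payment $5,013.12.

$5,013.12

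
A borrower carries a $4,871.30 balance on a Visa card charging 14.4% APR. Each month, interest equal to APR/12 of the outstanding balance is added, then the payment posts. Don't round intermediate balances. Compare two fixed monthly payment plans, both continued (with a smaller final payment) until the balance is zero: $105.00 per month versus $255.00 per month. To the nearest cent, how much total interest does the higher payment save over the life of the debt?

$1,595.00

Monthly rate r = 14.4%/12 = 1.2% = 0.012.
At $105.00/mo: n = ⌈−ln(1 − rB₀/P)/ln(1+r)⌉ = 69 payments (last $21.32); total interest = total paid − $4,871.30 = $2,290.02.
At $255.00/mo: 22 payments (last $211.32); total interest $695.02.
Interest saved = $2,290.02 − $695.02 = $1,595.00.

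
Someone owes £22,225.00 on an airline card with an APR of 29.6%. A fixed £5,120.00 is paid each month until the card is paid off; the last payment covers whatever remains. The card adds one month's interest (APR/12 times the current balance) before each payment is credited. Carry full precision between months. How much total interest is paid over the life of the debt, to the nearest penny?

Monthly rate r = 29.6%/12 = 2.46667% = 0.0246667.
Payoff takes n = ⌈−ln(1 − rB₀/P)/ln(1+r)⌉ = ⌈4.648⌉ = 5 payments; the last is £3,330.22.
Total paid = 4·£5,120.00 + £3,330.22 = £23,810.22.
Total interest = total paid − principal = £23,810.22 − £22,225.00 = £1,585.22.

£1,585.22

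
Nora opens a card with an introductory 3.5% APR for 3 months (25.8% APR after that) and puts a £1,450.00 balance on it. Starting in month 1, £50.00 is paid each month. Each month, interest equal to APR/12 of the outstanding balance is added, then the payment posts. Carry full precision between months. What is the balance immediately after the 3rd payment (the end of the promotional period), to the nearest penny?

£1,312.29

Promo months 1–3 at r₀ = 3.5%/12 = 0.00291667; months 4+ at r₁ = 25.8%/12 = 0.0215.
After month 3: iterate B ← B·(1+r₀) − £50.00 for 3 months → £1,312.29.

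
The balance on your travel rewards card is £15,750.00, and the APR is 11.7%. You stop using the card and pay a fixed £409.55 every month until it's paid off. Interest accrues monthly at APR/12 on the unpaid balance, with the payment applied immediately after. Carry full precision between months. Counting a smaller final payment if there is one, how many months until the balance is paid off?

49 months

Monthly rate r = 11.7%/12 = 0.975% = 0.00975.
Recurrence: B ← B·(1+r) − £409.55.
Month 1: interest £153.56; balance after payment £15,494.01.
Month 2: interest £151.07; balance after payment £15,235.53.
Closed form: n = −ln(1 − rB₀/P)/ln(1+r) = −ln(0.62505)/ln(1.00975) ≈ 48.433, so the balance reaches zero during payment 49.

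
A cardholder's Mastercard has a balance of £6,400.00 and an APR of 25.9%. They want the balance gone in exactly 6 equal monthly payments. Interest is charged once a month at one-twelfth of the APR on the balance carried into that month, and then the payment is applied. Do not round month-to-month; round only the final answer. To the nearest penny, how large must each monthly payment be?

Monthly rate r = 25.9%/12 = 2.15833% = 0.0215833.
Level-payment amortization: P = B₀·r / (1 − (1+r)^(−n)) = 6400.00·0.0215833 / (1 − 1.02158^(−6)).
Denominator 1 − (1+r)^(−6) = 0.120254192.
P = 138.133 / 0.120254192 ≈ 1148.68.

£1,148.68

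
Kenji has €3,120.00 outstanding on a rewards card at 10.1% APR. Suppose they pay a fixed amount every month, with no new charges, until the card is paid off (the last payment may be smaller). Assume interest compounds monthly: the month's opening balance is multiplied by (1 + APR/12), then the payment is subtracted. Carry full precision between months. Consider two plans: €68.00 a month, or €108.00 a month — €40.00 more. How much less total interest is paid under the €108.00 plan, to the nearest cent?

Monthly rate r = 10.1%/12 = 0.841667% = 0.00841667.
At €68.00/mo: n = ⌈−ln(1 − rB₀/P)/ln(1+r)⌉ = 59 payments (last €15.66); total interest = total paid − €3,120.00 = €839.66.
At €108.00/mo: 34 payments (last €25.85); total interest €469.85.
Interest saved = €839.66 − €469.85 = €369.81.

€369.81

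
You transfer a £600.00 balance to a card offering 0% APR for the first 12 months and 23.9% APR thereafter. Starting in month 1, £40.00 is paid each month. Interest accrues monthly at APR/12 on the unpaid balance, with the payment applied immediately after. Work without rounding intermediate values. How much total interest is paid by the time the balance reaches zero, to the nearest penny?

£5.01

Promo months 1–12 at r₀ = 0%/12 = 0; months 13+ at r₁ = 23.9%/12 = 0.0199167.
After month 12 (no interest yet): B = £600.00 − 12·£40.00 = £120.00.
Then at r₁ with £40.00/mo: n₂ = −ln(1 − r₁·B/P)/ln(1+r₁) ≈ 3.12 → 4 more payments.
Total paid = 15·£40.00 + £5.01 = £605.01; interest = £605.01 − £600.00 = £5.01.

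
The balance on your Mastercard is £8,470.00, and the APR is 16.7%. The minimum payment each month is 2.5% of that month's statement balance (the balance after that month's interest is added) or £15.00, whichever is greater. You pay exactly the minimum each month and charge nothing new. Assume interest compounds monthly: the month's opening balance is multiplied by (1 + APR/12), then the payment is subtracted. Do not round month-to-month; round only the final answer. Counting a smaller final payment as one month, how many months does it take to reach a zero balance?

290 months

Monthly rate r = 16.7%/12 = 1.39167% = 0.0139167.
While 2.5% of the post-interest balance exceeds £15.00, each month B ← (B·(1+r))·(1 − 0.025), i.e. B shrinks by the factor (1+r)·0.975 = 0.98857.
This holds for months 1–232. Entering month 233 the balance is £588.14; 2.5% of the post-interest balance is now below £15.00, so the flat £15.00 minimum applies from here.
From month 233 a fixed £15.00 at rate r clears £588.14 in 58 more payments. Total: 232 + 58 = 290 months.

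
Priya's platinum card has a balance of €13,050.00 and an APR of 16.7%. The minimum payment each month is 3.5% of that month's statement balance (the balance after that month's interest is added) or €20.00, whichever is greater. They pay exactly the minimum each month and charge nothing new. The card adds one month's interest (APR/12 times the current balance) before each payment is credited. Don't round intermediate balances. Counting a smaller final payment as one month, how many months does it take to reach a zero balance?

181 months

Monthly rate r = 16.7%/12 = 1.39167% = 0.0139167.
While 3.5% of the post-interest balance exceeds €20.00, each month B ← (B·(1+r))·(1 − 0.035), i.e. B shrinks by the factor (1+r)·0.965 = 0.97843.
This holds for months 1–145. Entering month 146 the balance is €552.58; 3.5% of the post-interest balance is now below €20.00, so the flat €20.00 minimum applies from here.
From month 146 a fixed €20.00 at rate r clears €552.58 in 36 more payments. Total: 145 + 36 = 181 months.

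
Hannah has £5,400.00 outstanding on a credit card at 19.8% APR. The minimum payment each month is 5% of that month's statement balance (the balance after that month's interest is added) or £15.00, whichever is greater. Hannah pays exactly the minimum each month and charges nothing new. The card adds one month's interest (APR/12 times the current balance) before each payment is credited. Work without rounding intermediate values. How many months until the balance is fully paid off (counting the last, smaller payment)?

108 months

Monthly rate r = 19.8%/12 = 1.65% = 0.0165.
While 5% of the post-interest balance exceeds £15.00, each month B ← (B·(1+r))·(1 − 0.05), i.e. B shrinks by the factor (1+r)·0.95 = 0.96567.
This holds for months 1–84. Entering month 85 the balance is £287.21; 5% of the post-interest balance is now below £15.00, so the flat £15.00 minimum applies from here.
From month 85 a fixed £15.00 at rate r clears £287.21 in 24 more payments. Total: 84 + 24 = 108 months.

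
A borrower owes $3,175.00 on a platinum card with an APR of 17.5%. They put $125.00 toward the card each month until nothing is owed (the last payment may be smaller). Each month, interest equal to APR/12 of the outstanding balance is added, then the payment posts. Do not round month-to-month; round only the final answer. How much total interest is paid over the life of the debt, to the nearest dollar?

Monthly rate r = 17.5%/12 = 1.45833% = 0.0145833.
Payoff takes n = ⌈−ln(1 − rB₀/P)/ln(1+r)⌉ = ⌈31.959⌉ = 32 payments; the last is $119.86.
Total paid = 31·$125.00 + $119.86 = $3,994.86.
Total interest = total paid − principal = $3,994.86 − $3,175.00 = $819.86.

$820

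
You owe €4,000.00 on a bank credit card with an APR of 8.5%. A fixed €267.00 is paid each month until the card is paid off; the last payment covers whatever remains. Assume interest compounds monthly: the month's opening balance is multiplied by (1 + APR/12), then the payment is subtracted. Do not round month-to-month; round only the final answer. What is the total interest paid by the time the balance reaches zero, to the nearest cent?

€243.60

Monthly rate r = 8.5%/12 = 0.708333% = 0.00708333.
Payoff takes n = ⌈−ln(1 − rB₀/P)/ln(1+r)⌉ = ⌈15.893⌉ = 16 payments; the last is €238.60.
Total paid = 15·€267.00 + €238.60 = €4,243.60.
Total interest = total paid − principal = €4,243.60 − €4,000.00 = €243.60.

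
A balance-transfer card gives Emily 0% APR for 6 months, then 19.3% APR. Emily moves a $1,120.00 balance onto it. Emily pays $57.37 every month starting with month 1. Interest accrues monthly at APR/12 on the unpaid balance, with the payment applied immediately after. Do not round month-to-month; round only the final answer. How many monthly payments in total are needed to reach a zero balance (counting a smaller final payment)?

22 months

Promo months 1–6 at r₀ = 0%/12 = 0; months 7+ at r₁ = 19.3%/12 = 0.0160833.
After month 6 (no interest yet): B = $1,120.00 − 6·$57.37 = $775.78.
Then at r₁ with $57.37/mo: n₂ = −ln(1 − r₁·B/P)/ln(1+r₁) ≈ 15.37 → 16 more payments.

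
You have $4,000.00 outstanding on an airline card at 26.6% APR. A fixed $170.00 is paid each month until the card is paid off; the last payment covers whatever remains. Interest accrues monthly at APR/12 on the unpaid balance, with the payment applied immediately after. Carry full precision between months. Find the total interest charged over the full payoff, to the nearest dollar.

Monthly rate r = 26.6%/12 = 2.21667% = 0.0221667.
Payoff takes n = ⌈−ln(1 − rB₀/P)/ln(1+r)⌉ = ⌈33.626⌉ = 34 payments; the last is $106.91.
Total paid = 33·$170.00 + $106.91 = $5,716.91.
Total interest = total paid − principal = $5,716.91 − $4,000.00 = $1,716.91.

$1,717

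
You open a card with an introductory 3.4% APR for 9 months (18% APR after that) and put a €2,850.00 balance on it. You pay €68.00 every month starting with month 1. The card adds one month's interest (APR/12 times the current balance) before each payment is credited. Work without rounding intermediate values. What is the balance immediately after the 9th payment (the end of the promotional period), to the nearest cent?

Promo months 1–9 at r₀ = 3.4%/12 = 0.00283333; months 10+ at r₁ = 18%/12 = 0.015.
After month 9: iterate B ← B·(1+r₀) − €68.00 for 9 months → €2,304.52.

€2,304.52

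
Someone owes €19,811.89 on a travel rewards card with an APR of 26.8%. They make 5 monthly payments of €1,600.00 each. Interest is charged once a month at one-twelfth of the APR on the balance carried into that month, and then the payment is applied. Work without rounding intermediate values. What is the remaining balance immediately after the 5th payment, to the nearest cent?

€13,759.86

Monthly rate r = 26.8%/12 = 2.23333% = 0.0223333.
Each month: B ← B·(1+r) − €1,600.00.
Month 1: interest €442.47; balance after payment €18,654.36.
Month 2: interest €416.61; balance after payment €17,470.97.
Month 3: interest €390.18; balance after payment €16,261.15.
Month 4: interest €363.17; balance after payment €15,024.32.
Month 5: interest €335.54; balance after payment €13,759.86.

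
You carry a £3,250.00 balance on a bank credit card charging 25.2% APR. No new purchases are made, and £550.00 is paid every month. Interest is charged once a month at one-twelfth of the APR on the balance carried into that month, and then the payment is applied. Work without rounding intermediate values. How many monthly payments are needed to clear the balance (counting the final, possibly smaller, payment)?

7 payments

Monthly rate r = 25.2%/12 = 2.1% = 0.021.
Recurrence: B ← B·(1+r) − £550.00.
Month 1: interest £68.25; balance after payment £2,768.25.
Month 2: interest £58.13; balance after payment £2,276.38.
Closed form: n = −ln(1 − rB₀/P)/ln(1+r) = −ln(0.87591)/ln(1.021) ≈ 6.375, so the balance reaches zero during payment 7.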